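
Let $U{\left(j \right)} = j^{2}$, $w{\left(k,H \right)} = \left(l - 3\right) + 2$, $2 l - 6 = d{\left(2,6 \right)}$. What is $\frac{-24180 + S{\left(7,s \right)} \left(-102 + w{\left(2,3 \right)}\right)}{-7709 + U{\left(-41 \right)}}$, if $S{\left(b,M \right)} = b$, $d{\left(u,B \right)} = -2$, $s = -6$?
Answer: $\frac{24887}{6028} \approx 4.1286$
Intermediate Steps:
$l = 2$ ($l = 3 + \frac{1}{2} \left(-2\right) = 3 - 1 = 2$)
$w{\left(k,H \right)} = 1$ ($w{\left(k,H \right)} = \left(2 - 3\right) + 2 = -1 + 2 = 1$)
$\frac{-24180 + S{\left(7,s \right)} \left(-102 + w{\left(2,3 \right)}\right)}{-7709 + U{\left(-41 \right)}} = \frac{-24180 + 7 \left(-102 + 1\right)}{-7709 + \left(-41\right)^{2}} = \frac{-24180 + 7 \left(-101\right)}{-7709 + 1681} = \frac{-24180 - 707}{-6028} = \left(-24887\right) \left(- \frac{1}{6028}\right) = \frac{24887}{6028}$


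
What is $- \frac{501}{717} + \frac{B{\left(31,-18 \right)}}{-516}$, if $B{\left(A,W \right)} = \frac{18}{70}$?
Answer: $- \frac{1006057}{1438780} \approx -0.69924$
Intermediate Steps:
$B{\left(A,W \right)} = \frac{9}{35}$ ($B{\left(A,W \right)} = 18 \cdot \frac{1}{70} = \frac{9}{35}$)
$- \frac{501}{717} + \frac{B{\left(31,-18 \right)}}{-516} = - \frac{501}{717} + \frac{9}{35 \left(-516\right)} = \left(-501\right) \frac{1}{717} + \frac{9}{35} \left(- \frac{1}{516}\right) = - \frac{167}{239} - \frac{3}{6020} = - \frac{1006057}{1438780}$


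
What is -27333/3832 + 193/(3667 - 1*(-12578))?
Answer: -443285009/62250840 ≈ -7.1209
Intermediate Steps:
-27333/3832 + 193/(3667 - 1*(-12578)) = -27333*1/3832 + 193/(3667 + 12578) = -27333/3832 + 193/16245 = -443285009/62250840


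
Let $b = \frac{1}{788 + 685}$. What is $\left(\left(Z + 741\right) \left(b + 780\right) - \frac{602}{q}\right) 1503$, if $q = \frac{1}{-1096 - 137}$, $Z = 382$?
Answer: $\frac{1194192899061}{491} \approx 2.4322 \cdot 10^{9}$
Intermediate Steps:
$q = - \frac{1}{1233}$ ($q = \frac{1}{-1233} = - \frac{1}{1233} \approx -0.00081103$)
$b = \frac{1}{1473} \approx 0.00067889$
$\left(\left(Z + 741\right) \left(b + 780\right) - \frac{602}{q}\right) 1503 = \left(\left(382 + 741\right) \left(\frac{1}{1473} + 780\right) - \frac{602}{- \frac{1}{1233}}\right) 1503 = \left(1123 \cdot \frac{1148941}{1473} - -742266\right) 1503 = \left(\frac{1290260743}{1473} + 742266\right) 1503 = \frac{2383618561}{1473} \cdot 1503 = \frac{1194192899061}{491}$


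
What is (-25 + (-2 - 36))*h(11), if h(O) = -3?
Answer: 189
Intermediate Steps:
(-25 + (-2 - 36))*h(11) = (-25 + (-2 - 36))*(-3) = (-25 - 38)*(-3) = -63*(-3) = 189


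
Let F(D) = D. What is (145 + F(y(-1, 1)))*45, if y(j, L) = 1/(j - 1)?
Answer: 13005/2 ≈ 6502.5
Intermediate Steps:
y(j, L) = 1/(-1 + j)
(145 + F(y(-1, 1)))*45 = (145 + 1/(-1 - 1))*45 = (145 + 1/(-2))*45 = (145 - ½)*45 = (289/2)*45 = 13005/2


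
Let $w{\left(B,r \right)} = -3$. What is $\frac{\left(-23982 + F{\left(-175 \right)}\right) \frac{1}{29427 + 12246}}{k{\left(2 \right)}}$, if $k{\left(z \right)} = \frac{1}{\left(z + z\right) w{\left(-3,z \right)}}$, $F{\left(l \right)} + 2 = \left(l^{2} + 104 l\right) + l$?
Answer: $\frac{46936}{13891} \approx 3.3789$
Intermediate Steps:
$F{\left(l \right)} = -2 + l^{2} + 105 l$ ($F{\left(l \right)} = -2 + \left(\left(l^{2} + 104 l\right) + l\right) = -2 + \left(l^{2} + 105 l\right) = -2 + l^{2} + 105 l$)
$k{\left(z \right)} = - \frac{1}{6 z}$ ($k{\left(z \right)} = \frac{1}{\left(z + z\right) \left(-3\right)} = \frac{1}{2 z \left(-3\right)} = \frac{1}{\left(-6\right) z} = - \frac{1}{6 z}$)
$\frac{\left(-23982 + F{\left(-175 \right)}\right) \frac{1}{29427 + 12246}}{k{\left(2 \right)}} = \frac{\left(-23982 + \left(-2 + \left(-175\right)^{2} + 105 \left(-175\right)\right)\right) \frac{1}{29427 + 12246}}{\left(- \frac{1}{6}\right) \frac{1}{2}} = \frac{\left(-23982 - -12248\right) \frac{1}{41673}}{\left(- \frac{1}{6}\right) \frac{1}{2}} = \frac{\left(-23982 + 12248\right) \frac{1}{41673}}{- \frac{1}{12}} = \left(-11734\right) \frac{1}{41673} \left(-12\right) = \left(- \frac{11734}{41673}\right) \left(-12\right) = \frac{46936}{13891}$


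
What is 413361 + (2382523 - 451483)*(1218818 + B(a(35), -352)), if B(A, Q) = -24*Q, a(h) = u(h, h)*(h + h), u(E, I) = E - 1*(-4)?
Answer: 2369900150001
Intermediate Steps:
u(E, I) = 4 + E (u(E, I) = E + 4 = 4 + E)
a(h) = 2*h*(4 + h) (a(h) = (4 + h)*(h + h) = (4 + h)*(2*h) = 2*h*(4 + h))
413361 + (2382523 - 451483)*(1218818 + B(a(35), -352)) = 413361 + (2382523 - 451483)*(1218818 - 24*(-352)) = 413361 + 1931040*(1218818 + 8448) = 413361 + 1931040*1227266 = 413361 + 2369899736640 = 2369900150001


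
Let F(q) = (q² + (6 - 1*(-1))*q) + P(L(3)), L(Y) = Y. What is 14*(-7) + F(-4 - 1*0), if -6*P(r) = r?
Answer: -221/2 ≈ -110.50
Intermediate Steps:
P(r) = -r/6
F(q) = -½ + q² + 7*q (F(q) = (q² + (6 - 1*(-1))*q) - ⅙*3 = (q² + (6 + 1)*q) - ½ = (q² + 7*q) - ½ = -½ + q² + 7*q)
14*(-7) + F(-4 - 1*0) = 14*(-7) + (-½ + (-4 - 1*0)² + 7*(-4 - 1*0)) = -98 + (-½ + (-4 + 0)² + 7*(-4 + 0)) = -98 + (-½ + (-4)² + 7*(-4)) = -98 + (-½ + 16 - 28) = -98 - 25/2 = -221/2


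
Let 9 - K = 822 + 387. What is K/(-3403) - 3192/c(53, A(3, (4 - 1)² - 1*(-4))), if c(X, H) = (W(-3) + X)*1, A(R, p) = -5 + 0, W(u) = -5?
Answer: -450199/6806 ≈ -66.147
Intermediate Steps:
A(R, p) = -5
K = -1200 (K = 9 - (822 + 387) = 9 - 1*1209 = 9 - 1209 = -1200)
c(X, H) = -5 + X (c(X, H) = (-5 + X)*1 = -5 + X)
K/(-3403) - 3192/c(53, A(3, (4 - 1)² - 1*(-4))) = -1200/(-3403) - 3192/(-5 + 53) = -1200*(-1/3403) - 3192/48 = 1200/3403 - 3192*1/48 = 1200/3403 - 133/2 = -450199/6806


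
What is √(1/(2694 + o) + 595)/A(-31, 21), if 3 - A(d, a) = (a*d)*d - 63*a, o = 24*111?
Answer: -√17081362938/101025090 ≈ -0.0012937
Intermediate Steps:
o = 2664
A(d, a) = 3 + 63*a - a*d² (A(d, a) = 3 - ((a*d)*d - 63*a) = 3 - (a*d² - 63*a) = 3 - (-63*a + a*d²) = 3 + (63*a - a*d²) = 3 + 63*a - a*d²)
√(1/(2694 + o) + 595)/A(-31, 21) = √(1/(2694 + 2664) + 595)/(3 + 63*21 - 1*21*(-31)²) = √(1/5358 + 595)/(3 + 1323 - 1*21*961) = √(1/5358 + 595)/(3 + 1323 - 20181) = √(3188011/5358)/(-18855) = (√17081362938/5358)*(-1/18855) = -√17081362938/101025090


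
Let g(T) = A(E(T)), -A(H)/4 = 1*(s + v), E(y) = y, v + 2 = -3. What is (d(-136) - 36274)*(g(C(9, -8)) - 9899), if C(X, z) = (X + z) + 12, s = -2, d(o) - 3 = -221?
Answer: 360212532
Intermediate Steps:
v = -5 (v = -2 - 3 = -5)
d(o) = -218 (d(o) = 3 - 221 = -218)
C(X, z) = 12 + X + z
A(H) = 28 (A(H) = -4*(-2 - 5) = -4*(-7) = 28)
g(T) = 28
(d(-136) - 36274)*(g(C(9, -8)) - 9899) = (-218 - 36274)*(28 - 9899) = -36492*(-9871) = 360212532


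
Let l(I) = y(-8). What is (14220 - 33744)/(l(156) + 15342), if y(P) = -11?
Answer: -19524/15331 ≈ -1.2735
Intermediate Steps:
l(I) = -11
(14220 - 33744)/(l(156) + 15342) = (14220 - 33744)/(-11 + 15342) = -19524/15331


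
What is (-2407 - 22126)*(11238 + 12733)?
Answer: -588080543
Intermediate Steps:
(-2407 - 22126)*(11238 + 12733) = -24533*23971 = -588080543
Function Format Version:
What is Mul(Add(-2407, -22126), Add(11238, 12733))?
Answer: -588080543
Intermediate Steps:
Mul(Add(-2407, -22126), Add(11238, 12733)) = Mul(-24533, 23971) = -588080543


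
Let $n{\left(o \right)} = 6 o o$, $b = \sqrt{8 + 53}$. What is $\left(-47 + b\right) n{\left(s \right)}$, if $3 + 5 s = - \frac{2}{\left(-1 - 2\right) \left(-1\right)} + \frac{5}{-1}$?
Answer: $- \frac{63544}{75} + \frac{1352 \sqrt{61}}{75} \approx -706.46$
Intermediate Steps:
$b = \sqrt{61} \approx 7.8102$
$s = - \frac{26}{15}$ ($s = - \frac{3}{5} + \frac{- \frac{2}{\left(-1 - 2\right) \left(-1\right)} + \frac{5}{-1}}{5} = - \frac{3}{5} + \frac{- \frac{2}{\left(-3\right) \left(-1\right)} + 5 \left(-1\right)}{5} = - \frac{3}{5} + \frac{- \frac{2}{3} - 5}{5} = - \frac{3}{5} + \frac{1}{5} \left(- \frac{17}{3}\right) = - \frac{3}{5} - \frac{17}{15} = - \frac{26}{15} \approx -1.7333$)
$n{\left(o \right)} = 6 o^{2}$
$\left(-47 + b\right) n{\left(s \right)} = \left(-47 + \sqrt{61}\right) 6 \left(- \frac{26}{15}\right)^{2} = \left(-47 + \sqrt{61}\right) 6 \cdot \frac{676}{225} = \left(-47 + \sqrt{61}\right) \frac{1352}{75} = - \frac{63544}{75} + \frac{1352 \sqrt{61}}{75}$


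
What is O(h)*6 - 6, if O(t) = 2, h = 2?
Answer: 6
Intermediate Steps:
O(h)*6 - 6 = 2*6 - 6 = 12 - 6 = 6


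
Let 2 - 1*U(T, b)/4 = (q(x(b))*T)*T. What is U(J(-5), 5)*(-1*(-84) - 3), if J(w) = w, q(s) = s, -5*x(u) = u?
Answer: 8748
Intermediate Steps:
x(u) = -u/5
U(T, b) = 8 + 4*b*T²/5 (U(T, b) = 8 - 4*(-b/5)*T*T = 8 - 4*(-T*b/5)*T = 8 - (-4)*b*T²/5 = 8 + 4*b*T²/5)
U(J(-5), 5)*(-1*(-84) - 3) = (8 + (⅘)*5*(-5)²)*(-1*(-84) - 3) = (8 + (⅘)*5*25)*(84 - 3) = (8 + 100)*81 = 108*81 = 8748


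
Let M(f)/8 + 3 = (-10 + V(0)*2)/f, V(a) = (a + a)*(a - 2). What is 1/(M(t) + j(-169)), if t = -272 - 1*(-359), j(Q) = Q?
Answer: -87/16871 ≈ -0.0051568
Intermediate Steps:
V(a) = 2*a*(-2 + a) (V(a) = (2*a)*(-2 + a) = 2*a*(-2 + a))
t = 87 (t = -272 + 359 = 87)
M(f) = -24 - 80/f (M(f) = -24 + 8*((-10 + (2*0*(-2 + 0))*2)/f) = -24 + 8*((-10 + (2*0*(-2))*2)/f) = -24 + 8*((-10 + 0*2)/f) = -24 + 8*((-10 + 0)/f) = -24 + 8*(-10/f) = -24 - 80/f)
1/(M(t) + j(-169)) = 1/((-24 - 80/87) - 169) = 1/(-2168/87 - 169) = 1/(-16871/87) = -87/16871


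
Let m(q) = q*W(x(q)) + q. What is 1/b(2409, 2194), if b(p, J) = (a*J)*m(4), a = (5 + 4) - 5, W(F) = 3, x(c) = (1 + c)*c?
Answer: 1/140416 ≈ 7.1217e-6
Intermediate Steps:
x(c) = c*(1 + c)
a = 4 (a = 9 - 5 = 4)
m(q) = 4*q (m(q) = q*3 + q = 3*q + q = 4*q)
b(p, J) = 64*J (b(p, J) = (4*J)*(4*4) = (4*J)*16 = 64*J)
1/b(2409, 2194) = 1/(64*2194) = 1/140416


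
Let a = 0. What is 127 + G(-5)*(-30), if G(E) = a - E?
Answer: -23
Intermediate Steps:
G(E) = -E (G(E) = 0 - E = -E)
127 + G(-5)*(-30) = 127 - 1*(-5)*(-30) = 127 + 5*(-30) = 127 - 150 = -23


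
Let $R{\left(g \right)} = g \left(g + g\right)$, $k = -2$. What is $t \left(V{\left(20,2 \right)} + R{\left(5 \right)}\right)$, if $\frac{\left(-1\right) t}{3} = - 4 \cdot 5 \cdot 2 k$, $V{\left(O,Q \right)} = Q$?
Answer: $-12480$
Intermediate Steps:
$R{\left(g \right)} = 2 g^{2}$ ($R{\left(g \right)} = g 2 g = 2 g^{2}$)
$t = -240$ ($t = - 3 - 4 \cdot 5 \cdot 2 \left(-2\right) = - 3 \left(-4\right) 10 \left(-2\right) = - 3 \left(\left(-40\right) \left(-2\right)\right) = \left(-3\right) 80 = -240$)
$t \left(V{\left(20,2 \right)} + R{\left(5 \right)}\right) = - 240 \left(2 + 2 \cdot 5^{2}\right) = - 240 \left(2 + 2 \cdot 25\right) = - 240 \left(2 + 50\right) = \left(-240\right) 52 = -12480$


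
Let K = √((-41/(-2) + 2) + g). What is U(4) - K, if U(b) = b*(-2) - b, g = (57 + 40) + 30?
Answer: -12 - √598/2 ≈ -24.227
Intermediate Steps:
g = 127 (g = 97 + 30 = 127)
K = √598/2 (K = √((-41/(-2) + 2) + 127) = √((-½*(-41) + 2) + 127) = √((41/2 + 2) + 127) = √(45/2 + 127) = √(299/2) = √598/2 ≈ 12.227)
U(b) = -3*b (U(b) = -2*b - b = -3*b)
U(4) - K = -3*4 - √598/2 = -12 - √598/2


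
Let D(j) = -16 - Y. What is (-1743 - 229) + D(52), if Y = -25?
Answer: -1963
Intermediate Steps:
D(j) = 9 (D(j) = -16 - 1*(-25) = -16 + 25 = 9)
(-1743 - 229) + D(52) = (-1743 - 229) + 9 = -1972 + 9 = -1963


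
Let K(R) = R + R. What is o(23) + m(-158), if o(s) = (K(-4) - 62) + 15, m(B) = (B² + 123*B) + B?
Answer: 5317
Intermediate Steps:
m(B) = B² + 124*B
K(R) = 2*R
o(s) = -55 (o(s) = (2*(-4) - 62) + 15 = (-8 - 62) + 15 = -70 + 15 = -55)
o(23) + m(-158) = -55 - 158*(124 - 158) = -55 - 158*(-34) = -55 + 5372 = 5317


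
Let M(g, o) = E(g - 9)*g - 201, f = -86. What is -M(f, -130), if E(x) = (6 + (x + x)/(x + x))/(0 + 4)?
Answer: 703/2 ≈ 351.50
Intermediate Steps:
E(x) = 7/4 (E(x) = (6 + (2*x)/((2*x)))/4 = (6 + (2*x)*(1/(2*x)))*(¼) = (6 + 1)*(¼) = 7*(¼) = 7/4)
M(g, o) = -201 + 7*g/4 (M(g, o) = 7*g/4 - 201 = -201 + 7*g/4)
-M(f, -130) = -(-201 + (7/4)*(-86)) = -(-201 - 301/2) = -1*(-703/2) = 703/2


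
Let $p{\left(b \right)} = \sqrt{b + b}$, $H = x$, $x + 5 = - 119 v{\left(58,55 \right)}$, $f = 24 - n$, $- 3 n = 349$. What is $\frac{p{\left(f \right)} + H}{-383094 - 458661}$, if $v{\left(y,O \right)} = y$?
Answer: $\frac{6907}{841755} - \frac{\sqrt{2526}}{2525265} \approx 0.0081856$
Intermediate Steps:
$n = - \frac{349}{3}$ ($n = \left(- \frac{1}{3}\right) 349 = - \frac{349}{3} \approx -116.33$)
$f = \frac{421}{3}$ ($f = 24 - - \frac{349}{3} = 24 + \frac{349}{3} = \frac{421}{3} \approx 140.33$)
$x = -6907$ ($x = -5 - 6902 = -6907$)
$H = -6907$
$p{\left(b \right)} = \sqrt{2} \sqrt{b}$ ($p{\left(b \right)} = \sqrt{2 b} = \sqrt{2} \sqrt{b}$)
$\frac{p{\left(f \right)} + H}{-383094 - 458661} = \frac{\sqrt{2} \sqrt{\frac{421}{3}} - 6907}{-383094 - 458661} = \frac{\sqrt{2} \frac{\sqrt{1263}}{3} - 6907}{-841755} = \left(\frac{\sqrt{2526}}{3} - 6907\right) \left(- \frac{1}{841755}\right) = \left(-6907 + \frac{\sqrt{2526}}{3}\right) \left(- \frac{1}{841755}\right) = \frac{6907}{841755} - \frac{\sqrt{2526}}{2525265}$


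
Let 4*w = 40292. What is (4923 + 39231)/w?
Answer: 44154/10073 ≈ 4.3834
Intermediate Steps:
w = 10073 (w = (¼)*40292 = 10073)
(4923 + 39231)/w = (4923 + 39231)/10073 = 44154*(1/10073) = 44154/10073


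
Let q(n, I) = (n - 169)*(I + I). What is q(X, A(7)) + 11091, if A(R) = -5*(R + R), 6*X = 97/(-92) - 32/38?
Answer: 30411049/874 ≈ 34795.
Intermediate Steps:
X = -1105/3496 (X = (97/(-92) - 32/38)/6 = (97*(-1/92) - 32*1/38)/6 = (-97/92 - 16/19)/6 = (1/6)*(-3315/1748) = -1105/3496 ≈ -0.31608)
A(R) = -10*R
q(n, I) = 2*I*(-169 + n) (q(n, I) = (-169 + n)*(2*I) = 2*I*(-169 + n))
q(X, A(7)) + 11091 = 2*(-10*7)*(-169 - 1105/3496) + 11091 = 2*(-70)*(-591929/3496) + 11091 = 20717515/874 + 11091 = 30411049/874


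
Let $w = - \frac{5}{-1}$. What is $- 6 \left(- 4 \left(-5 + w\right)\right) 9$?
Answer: $0$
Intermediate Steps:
$w = 5$ ($w = \left(-5\right) \left(-1\right) = 5$)
$- 6 \left(- 4 \left(-5 + w\right)\right) 9 = - 6 \left(- 4 \left(-5 + 5\right)\right) 9 = - 6 \left(\left(-4\right) 0\right) 9 = \left(-6\right) 0 \cdot 9 = 0 \cdot 9 = 0$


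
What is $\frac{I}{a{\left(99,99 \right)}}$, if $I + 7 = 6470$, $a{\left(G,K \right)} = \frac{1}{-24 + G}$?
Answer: $484725$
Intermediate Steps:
$I = 6463$ ($I = -7 + 6470 = 6463$)
$\frac{I}{a{\left(99,99 \right)}} = \frac{6463}{\frac{1}{-24 + 99}} = \frac{6463}{\frac{1}{75}} = 6463 \frac{1}{\frac{1}{75}} = 6463 \cdot 75 = 484725$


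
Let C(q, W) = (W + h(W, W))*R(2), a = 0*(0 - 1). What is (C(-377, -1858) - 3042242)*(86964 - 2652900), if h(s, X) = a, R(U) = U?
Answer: 7815733286688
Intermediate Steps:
a = 0 (a = 0*(-1) = 0)
h(s, X) = 0
C(q, W) = 2*W (C(q, W) = (W + 0)*2 = W*2 = 2*W)
(C(-377, -1858) - 3042242)*(86964 - 2652900) = (2*(-1858) - 3042242)*(86964 - 2652900) = (-3716 - 3042242)*(-2565936) = -3045958*(-2565936) = 7815733286688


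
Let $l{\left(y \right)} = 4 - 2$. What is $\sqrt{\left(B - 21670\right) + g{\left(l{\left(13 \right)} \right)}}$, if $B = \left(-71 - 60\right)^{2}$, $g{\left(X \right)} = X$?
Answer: $i \sqrt{4507} \approx 67.134 i$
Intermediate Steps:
$l{\left(y \right)} = 2$
$B = 17161$ ($B = \left(-131\right)^{2} = 17161$)
$\sqrt{\left(B - 21670\right) + g{\left(l{\left(13 \right)} \right)}} = \sqrt{\left(17161 - 21670\right) + 2} = \sqrt{-4509 + 2} = \sqrt{-4507} = i \sqrt{4507}$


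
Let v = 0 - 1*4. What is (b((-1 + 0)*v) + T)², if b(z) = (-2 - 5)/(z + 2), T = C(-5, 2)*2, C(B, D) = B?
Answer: 4489/36 ≈ 124.69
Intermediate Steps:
v = -4 (v = 0 - 4 = -4)
T = -10 (T = -5*2 = -10)
b(z) = -7/(2 + z)
(b((-1 + 0)*v) + T)² = (-7/(2 + (-1 + 0)*(-4)) - 10)² = (-7/(2 - 1*(-4)) - 10)² = (-7/(2 + 4) - 10)² = (-7/6 - 10)² = (-67/6)² = 4489/36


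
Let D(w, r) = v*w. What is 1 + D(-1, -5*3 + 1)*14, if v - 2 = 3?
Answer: -69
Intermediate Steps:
v = 5 (v = 2 + 3 = 5)
D(w, r) = 5*w
1 + D(-1, -5*3 + 1)*14 = 1 + (5*(-1))*14 = 1 - 5*14 = 1 - 70 = -69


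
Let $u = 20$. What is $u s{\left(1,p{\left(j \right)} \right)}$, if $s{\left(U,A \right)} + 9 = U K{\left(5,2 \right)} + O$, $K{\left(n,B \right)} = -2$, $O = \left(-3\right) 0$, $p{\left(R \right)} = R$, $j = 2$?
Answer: $-220$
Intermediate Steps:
$O = 0$
$s{\left(U,A \right)} = -9 - 2 U$ ($s{\left(U,A \right)} = -9 + \left(U \left(-2\right) + 0\right) = -9 + \left(- 2 U + 0\right) = -9 - 2 U$)
$u s{\left(1,p{\left(j \right)} \right)} = 20 \left(-9 - 2\right) = 20 \left(-11\right) = -220$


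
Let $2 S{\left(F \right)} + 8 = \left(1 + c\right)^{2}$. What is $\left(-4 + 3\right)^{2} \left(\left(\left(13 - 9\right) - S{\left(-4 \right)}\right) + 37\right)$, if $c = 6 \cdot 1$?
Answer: $\frac{41}{2} \approx 20.5$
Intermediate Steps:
$c = 6$
$S{\left(F \right)} = \frac{41}{2}$ ($S{\left(F \right)} = -4 + \frac{\left(1 + 6\right)^{2}}{2} = -4 + \frac{7^{2}}{2} = -4 + \frac{1}{2} \cdot 49 = -4 + \frac{49}{2} = \frac{41}{2}$)
$\left(-4 + 3\right)^{2} \left(\left(\left(13 - 9\right) - S{\left(-4 \right)}\right) + 37\right) = \left(-4 + 3\right)^{2} \left(\left(\left(13 - 9\right) - \frac{41}{2}\right) + 37\right) = \left(-1\right)^{2} \left(\left(\left(13 - 9\right) - \frac{41}{2}\right) + 37\right) = 1 \left(\left(4 - \frac{41}{2}\right) + 37\right) = 1 \left(- \frac{33}{2} + 37\right) = 1 \cdot \frac{41}{2} = \frac{41}{2}$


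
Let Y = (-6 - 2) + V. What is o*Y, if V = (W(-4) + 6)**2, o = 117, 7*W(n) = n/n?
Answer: 170469/49 ≈ 3479.0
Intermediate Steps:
W(n) = 1/7 (W(n) = (n/n)/7 = (1/7)*1 = 1/7)
V = 1849/49 (V = (1/7 + 6)**2 = (43/7)**2 = 1849/49 ≈ 37.735)
Y = 1457/49 (Y = (-6 - 2) + 1849/49 = -8 + 1849/49 = 1457/49 ≈ 29.735)
o*Y = 117*(1457/49) = 170469/49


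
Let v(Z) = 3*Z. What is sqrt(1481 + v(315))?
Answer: sqrt(2426) ≈ 49.254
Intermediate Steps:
sqrt(1481 + v(315)) = sqrt(1481 + 3*315) = sqrt(1481 + 945) = sqrt(2426)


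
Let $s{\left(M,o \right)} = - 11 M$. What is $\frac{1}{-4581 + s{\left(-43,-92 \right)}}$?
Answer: $- \frac{1}{4108} \approx -0.00024343$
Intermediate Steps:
$\frac{1}{-4581 + s{\left(-43,-92 \right)}} = \frac{1}{-4581 - -473} = \frac{1}{-4581 + 473} = \frac{1}{-4108} = - \frac{1}{4108}$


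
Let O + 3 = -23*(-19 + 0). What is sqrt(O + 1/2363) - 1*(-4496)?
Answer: 4496 + sqrt(2423358109)/2363 ≈ 4516.8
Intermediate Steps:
O = 434 (O = -3 - 23*(-19 + 0) = -3 - 23*(-19) = -3 + 437 = 434)
sqrt(O + 1/2363) - 1*(-4496) = sqrt(434 + 1/2363) - 1*(-4496) = sqrt(434 + 1/2363) + 4496 = sqrt(1025543/2363) + 4496 = sqrt(2423358109)/2363 + 4496 = 4496 + sqrt(2423358109)/2363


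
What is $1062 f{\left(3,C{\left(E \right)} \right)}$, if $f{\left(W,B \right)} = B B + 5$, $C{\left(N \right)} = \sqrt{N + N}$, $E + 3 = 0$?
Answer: $-1062$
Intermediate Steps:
$E = -3$ ($E = -3 + 0 = -3$)
$C{\left(N \right)} = \sqrt{2} \sqrt{N}$ ($C{\left(N \right)} = \sqrt{2 N} = \sqrt{2} \sqrt{N}$)
$f{\left(W,B \right)} = 5 + B^{2}$ ($f{\left(W,B \right)} = B^{2} + 5 = 5 + B^{2}$)
$1062 f{\left(3,C{\left(E \right)} \right)} = 1062 \left(5 + \left(\sqrt{2} \sqrt{-3}\right)^{2}\right) = 1062 \left(5 + \left(\sqrt{2} i \sqrt{3}\right)^{2}\right) = 1062 \left(5 + \left(i \sqrt{6}\right)^{2}\right) = 1062 \left(5 - 6\right) = 1062 \left(-1\right) = -1062$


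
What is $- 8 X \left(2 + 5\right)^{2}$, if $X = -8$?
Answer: $3136$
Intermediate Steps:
$- 8 X \left(2 + 5\right)^{2} = \left(-8\right) \left(-8\right) \left(2 + 5\right)^{2} = 64 \cdot 7^{2} = 64 \cdot 49 = 3136$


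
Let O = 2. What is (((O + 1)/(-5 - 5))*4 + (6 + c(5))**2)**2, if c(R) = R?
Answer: 358801/25 ≈ 14352.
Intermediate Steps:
(((O + 1)/(-5 - 5))*4 + (6 + c(5))**2)**2 = (((2 + 1)/(-5 - 5))*4 + (6 + 5)**2)**2 = ((3/(-10))*4 + 11**2)**2 = ((3*(-1/10))*4 + 121)**2 = (-3/10*4 + 121)**2 = (-6/5 + 121)**2 = (599/5)**2 = 358801/25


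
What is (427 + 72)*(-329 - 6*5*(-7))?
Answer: -59381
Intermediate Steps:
(427 + 72)*(-329 - 6*5*(-7)) = 499*(-329 - 30*(-7)) = 499*(-329 + 210) = 499*(-119) = -59381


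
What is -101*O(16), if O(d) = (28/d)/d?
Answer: -707/64 ≈ -11.047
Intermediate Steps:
O(d) = 28/d**2
-101*O(16) = -2828/16**2 = -2828/256 = -101*7/64 = -707/64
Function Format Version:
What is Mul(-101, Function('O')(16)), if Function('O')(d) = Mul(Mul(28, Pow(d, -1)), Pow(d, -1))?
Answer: Rational(-707, 64) ≈ -11.047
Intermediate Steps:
Function('O')(d) = Mul(28, Pow(d, -2))
Mul(-101, Function('O')(16)) = Mul(-101, Mul(28, Pow(16, -2))) = Mul(-101, Mul(28, Rational(1, 256))) = Mul(-101, Rational(7, 64)) = Rational(-707, 64)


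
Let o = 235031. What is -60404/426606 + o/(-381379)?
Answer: -61651225951/81349284837 ≈ -0.75786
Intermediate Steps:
-60404/426606 + o/(-381379) = -60404/426606 + 235031/(-381379) = -60404*1/426606 + 235031*(-1/381379) = -30202/213303 - 235031/381379 = -61651225951/81349284837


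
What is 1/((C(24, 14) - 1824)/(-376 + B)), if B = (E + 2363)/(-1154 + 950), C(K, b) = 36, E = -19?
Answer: 9881/45594 ≈ 0.21672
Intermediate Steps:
B = -586/51 (B = (-19 + 2363)/(-1154 + 950) = 2344/(-204) = 2344*(-1/204) = -586/51 ≈ -11.490)
1/((C(24, 14) - 1824)/(-376 + B)) = 1/((36 - 1824)/(-376 - 586/51)) = 1/(-1788/(-19762/51)) = 1/(-1788*(-51/19762)) = 1/(45594/9881) = 9881/45594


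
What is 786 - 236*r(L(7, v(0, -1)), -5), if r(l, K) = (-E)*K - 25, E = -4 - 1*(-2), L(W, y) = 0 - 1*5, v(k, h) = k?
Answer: 9046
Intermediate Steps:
L(W, y) = -5 (L(W, y) = 0 - 5 = -5)
E = -2 (E = -4 + 2 = -2)
r(l, K) = -25 + 2*K (r(l, K) = (-1*(-2))*K - 25 = 2*K - 25 = -25 + 2*K)
786 - 236*r(L(7, v(0, -1)), -5) = 786 - 236*(-25 + 2*(-5)) = 786 - 236*(-25 - 10) = 786 - 236*(-35) = 786 + 8260 = 9046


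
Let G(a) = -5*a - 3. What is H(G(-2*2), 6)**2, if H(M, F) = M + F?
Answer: 529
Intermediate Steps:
G(a) = -3 - 5*a
H(M, F) = F + M
H(G(-2*2), 6)**2 = (6 + (-3 - (-10)*2))**2 = (6 + (-3 - 5*(-4)))**2 = (6 + (-3 + 20))**2 = (6 + 17)**2 = 23**2 = 529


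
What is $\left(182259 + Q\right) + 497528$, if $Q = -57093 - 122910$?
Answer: $499784$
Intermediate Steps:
$Q = -180003$
$\left(182259 + Q\right) + 497528 = \left(182259 - 180003\right) + 497528 = 2256 + 497528 = 499784$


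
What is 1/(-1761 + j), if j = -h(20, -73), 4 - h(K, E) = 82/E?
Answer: -73/128927 ≈ -0.00056621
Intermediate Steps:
h(K, E) = 4 - 82/E
j = -374/73 (j = -(4 - 82/(-73)) = -(4 - 82*(-1/73)) = -(4 + 82/73) = -1*374/73 = -374/73 ≈ -5.1233)
1/(-1761 + j) = 1/(-1761 - 374/73) = 1/(-128927/73) = -73/128927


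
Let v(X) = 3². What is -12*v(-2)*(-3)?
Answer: 324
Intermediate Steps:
v(X) = 9
-12*v(-2)*(-3) = -12*9*(-3) = -108*(-3) = 324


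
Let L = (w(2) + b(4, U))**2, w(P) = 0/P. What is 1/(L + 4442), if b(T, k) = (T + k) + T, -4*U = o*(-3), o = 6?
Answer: 4/18393 ≈ 0.00021747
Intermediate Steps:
U = 9/2 (U = -3*(-3)/2 = -1/4*(-18) = 9/2 ≈ 4.5000)
b(T, k) = k + 2*T
w(P) = 0
L = 625/4 (L = (0 + (9/2 + 2*4))**2 = (0 + (9/2 + 8))**2 = (0 + 25/2)**2 = (25/2)**2 = 625/4 ≈ 156.25)
1/(L + 4442) = 1/(625/4 + 4442) = 1/(18393/4) = 4/18393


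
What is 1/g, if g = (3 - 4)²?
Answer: 1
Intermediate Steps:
g = 1 (g = (-1)² = 1)
1/g = 1/1 = 1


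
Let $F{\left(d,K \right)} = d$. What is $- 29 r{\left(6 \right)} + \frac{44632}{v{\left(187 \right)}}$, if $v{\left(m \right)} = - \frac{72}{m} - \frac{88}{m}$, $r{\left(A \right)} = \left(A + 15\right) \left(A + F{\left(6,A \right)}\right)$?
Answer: $- \frac{1189433}{20} \approx -59472.0$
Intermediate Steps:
$r{\left(A \right)} = \left(6 + A\right) \left(15 + A\right)$ ($r{\left(A \right)} = \left(A + 15\right) \left(A + 6\right) = \left(15 + A\right) \left(6 + A\right) = \left(6 + A\right) \left(15 + A\right)$)
$v{\left(m \right)} = - \frac{160}{m}$
$- 29 r{\left(6 \right)} + \frac{44632}{v{\left(187 \right)}} = - 29 \left(90 + 6^{2} + 21 \cdot 6\right) + \frac{44632}{\left(-160\right) \frac{1}{187}} = - 29 \left(90 + 36 + 126\right) + \frac{44632}{\left(-160\right) \frac{1}{187}} = \left(-29\right) 252 + \frac{44632}{- \frac{160}{187}} = -7308 + 44632 \left(- \frac{187}{160}\right) = -7308 - \frac{1043273}{20} = - \frac{1189433}{20}$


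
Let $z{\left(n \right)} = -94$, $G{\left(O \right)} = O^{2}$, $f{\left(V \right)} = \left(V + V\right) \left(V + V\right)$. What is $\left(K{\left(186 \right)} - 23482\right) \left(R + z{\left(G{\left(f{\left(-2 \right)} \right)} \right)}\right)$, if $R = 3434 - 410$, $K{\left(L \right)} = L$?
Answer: $-68257280$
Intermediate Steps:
$f{\left(V \right)} = 4 V^{2}$ ($f{\left(V \right)} = 2 V 2 V = 4 V^{2}$)
$R = 3024$
$\left(K{\left(186 \right)} - 23482\right) \left(R + z{\left(G{\left(f{\left(-2 \right)} \right)} \right)}\right) = \left(186 - 23482\right) \left(3024 - 94\right) = \left(-23296\right) 2930 = -68257280$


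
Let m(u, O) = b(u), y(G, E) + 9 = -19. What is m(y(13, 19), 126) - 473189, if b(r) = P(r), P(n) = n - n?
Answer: -473189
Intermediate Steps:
y(G, E) = -28 (y(G, E) = -9 - 19 = -28)
P(n) = 0
b(r) = 0
m(u, O) = 0
m(y(13, 19), 126) - 473189 = 0 - 473189 = -473189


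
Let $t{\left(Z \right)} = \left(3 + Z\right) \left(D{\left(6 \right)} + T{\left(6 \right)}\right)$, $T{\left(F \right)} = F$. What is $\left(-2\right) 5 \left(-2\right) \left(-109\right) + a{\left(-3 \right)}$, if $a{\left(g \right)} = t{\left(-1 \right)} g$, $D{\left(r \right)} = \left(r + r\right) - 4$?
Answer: $-2264$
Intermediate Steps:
$D{\left(r \right)} = -4 + 2 r$ ($D{\left(r \right)} = 2 r - 4 = -4 + 2 r$)
$t{\left(Z \right)} = 42 + 14 Z$ ($t{\left(Z \right)} = \left(3 + Z\right) \left(\left(-4 + 2 \cdot 6\right) + 6\right) = \left(3 + Z\right) \left(\left(-4 + 12\right) + 6\right) = \left(3 + Z\right) \left(8 + 6\right) = \left(3 + Z\right) 14 = 42 + 14 Z$)
$a{\left(g \right)} = 28 g$ ($a{\left(g \right)} = \left(42 + 14 \left(-1\right)\right) g = \left(42 - 14\right) g = 28 g$)
$\left(-2\right) 5 \left(-2\right) \left(-109\right) + a{\left(-3 \right)} = \left(-2\right) 5 \left(-2\right) \left(-109\right) + 28 \left(-3\right) = \left(-10\right) \left(-2\right) \left(-109\right) - 84 = 20 \left(-109\right) - 84 = -2180 - 84 = -2264$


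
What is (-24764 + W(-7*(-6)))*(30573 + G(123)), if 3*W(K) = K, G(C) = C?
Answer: -759726000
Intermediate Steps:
W(K) = K/3
(-24764 + W(-7*(-6)))*(30573 + G(123)) = (-24764 + (-7*(-6))/3)*(30573 + 123) = (-24764 + (1/3)*42)*30696 = (-24764 + 14)*30696 = -24750*30696 = -759726000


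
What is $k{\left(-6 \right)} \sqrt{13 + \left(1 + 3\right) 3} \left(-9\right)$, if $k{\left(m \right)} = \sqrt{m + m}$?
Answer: $- 90 i \sqrt{3} \approx - 155.88 i$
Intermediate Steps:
$k{\left(m \right)} = \sqrt{2} \sqrt{m}$ ($k{\left(m \right)} = \sqrt{2 m} = \sqrt{2} \sqrt{m}$)
$k{\left(-6 \right)} \sqrt{13 + \left(1 + 3\right) 3} \left(-9\right) = \sqrt{2} \sqrt{-6} \sqrt{13 + \left(1 + 3\right) 3} \left(-9\right) = \sqrt{2} i \sqrt{6} \sqrt{13 + 4 \cdot 3} \left(-9\right) = 2 i \sqrt{3} \sqrt{13 + 12} \left(-9\right) = 2 i \sqrt{3} \sqrt{25} \left(-9\right) = 2 i \sqrt{3} \cdot 5 \left(-9\right) = 10 i \sqrt{3} \left(-9\right) = - 90 i \sqrt{3}$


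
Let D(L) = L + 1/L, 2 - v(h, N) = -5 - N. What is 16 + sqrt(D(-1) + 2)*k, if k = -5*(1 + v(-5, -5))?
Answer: 16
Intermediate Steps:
v(h, N) = 7 + N (v(h, N) = 2 - (-5 - N) = 2 + (5 + N) = 7 + N)
D(L) = L + 1/L
k = -15 (k = -5*(1 + (7 - 5)) = -5*(1 + 2) = -5*3 = -15)
16 + sqrt(D(-1) + 2)*k = 16 + sqrt((-1 + 1/(-1)) + 2)*(-15) = 16 + sqrt((-1 - 1) + 2)*(-15) = 16 + sqrt(-2 + 2)*(-15) = 16 + sqrt(0)*(-15) = 16 + 0*(-15) = 16 + 0 = 16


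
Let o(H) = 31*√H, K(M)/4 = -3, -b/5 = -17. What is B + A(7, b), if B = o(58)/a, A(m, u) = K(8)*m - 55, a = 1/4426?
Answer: -139 + 137206*√58 ≈ 1.0448e+6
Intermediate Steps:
b = 85 (b = -5*(-17) = 85)
K(M) = -12 (K(M) = 4*(-3) = -12)
a = 1/4426 ≈ 0.00022594
A(m, u) = -55 - 12*m (A(m, u) = -12*m - 55 = -55 - 12*m)
B = 137206*√58 (B = (31*√58)/(1/4426) = (31*√58)*4426 = 137206*√58 ≈ 1.0449e+6)
B + A(7, b) = 137206*√58 + (-55 - 12*7) = 137206*√58 + (-55 - 84) = 137206*√58 - 139 = -139 + 137206*√58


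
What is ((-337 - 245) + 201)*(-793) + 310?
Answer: 302443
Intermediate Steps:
((-337 - 245) + 201)*(-793) + 310 = (-582 + 201)*(-793) + 310 = -381*(-793) + 310 = 302133 + 310 = 302443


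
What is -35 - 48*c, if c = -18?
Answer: 829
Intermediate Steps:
-35 - 48*c = -35 - 48*(-18) = -35 + 864 = 829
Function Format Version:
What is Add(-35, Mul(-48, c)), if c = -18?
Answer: 829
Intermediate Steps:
Add(-35, Mul(-48, c)) = Add(-35, Mul(-48, -18)) = Add(-35, 864) = 829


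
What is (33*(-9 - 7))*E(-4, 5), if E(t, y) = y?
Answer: -2640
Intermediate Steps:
(33*(-9 - 7))*E(-4, 5) = (33*(-9 - 7))*5 = (33*(-16))*5 = -528*5 = -2640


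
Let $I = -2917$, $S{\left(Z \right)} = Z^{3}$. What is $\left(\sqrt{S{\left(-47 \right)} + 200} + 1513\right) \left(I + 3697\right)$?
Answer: $1180140 + 780 i \sqrt{103623} \approx 1.1801 \cdot 10^{6} + 2.5109 \cdot 10^{5} i$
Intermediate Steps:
$\left(\sqrt{S{\left(-47 \right)} + 200} + 1513\right) \left(I + 3697\right) = \left(\sqrt{\left(-47\right)^{3} + 200} + 1513\right) \left(-2917 + 3697\right) = \left(\sqrt{-103823 + 200} + 1513\right) 780 = \left(\sqrt{-103623} + 1513\right) 780 = \left(i \sqrt{103623} + 1513\right) 780 = \left(1513 + i \sqrt{103623}\right) 780 = 1180140 + 780 i \sqrt{103623}$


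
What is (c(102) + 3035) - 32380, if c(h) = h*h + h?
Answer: -18839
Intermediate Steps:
c(h) = h + h**2 (c(h) = h**2 + h = h + h**2)
(c(102) + 3035) - 32380 = (102*(1 + 102) + 3035) - 32380 = (102*103 + 3035) - 32380 = (10506 + 3035) - 32380 = 13541 - 32380 = -18839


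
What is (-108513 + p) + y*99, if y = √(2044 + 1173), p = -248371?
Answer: -356884 + 99*√3217 ≈ -3.5127e+5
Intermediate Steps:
y = √3217 ≈ 56.719
(-108513 + p) + y*99 = (-108513 - 248371) + √3217*99 = -356884 + 99*√3217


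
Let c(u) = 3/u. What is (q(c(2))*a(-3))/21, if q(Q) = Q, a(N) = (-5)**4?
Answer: 625/14 ≈ 44.643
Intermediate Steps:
a(N) = 625
(q(c(2))*a(-3))/21 = ((3/2)*625)/21 = ((3*(1/2))*625)*(1/21) = ((3/2)*625)*(1/21) = (1875/2)*(1/21) = 625/14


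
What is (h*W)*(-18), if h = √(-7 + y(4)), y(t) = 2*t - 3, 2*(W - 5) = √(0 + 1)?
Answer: -99*I*√2 ≈ -140.01*I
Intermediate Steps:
W = 11/2 (W = 5 + √(0 + 1)/2 = 5 + √1/2 = 5 + (½)*1 = 5 + ½ = 11/2 ≈ 5.5000)
y(t) = -3 + 2*t
h = I*√2 (h = √(-7 + (-3 + 2*4)) = √(-7 + (-3 + 8)) = √(-7 + 5) = √(-2) = I*√2 ≈ 1.4142*I)
(h*W)*(-18) = ((I*√2)*(11/2))*(-18) = (11*I*√2/2)*(-18) = -99*I*√2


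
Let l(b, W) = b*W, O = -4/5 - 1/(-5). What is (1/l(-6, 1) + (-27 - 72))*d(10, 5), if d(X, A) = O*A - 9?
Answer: 1190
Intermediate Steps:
O = -⅗ (O = -4*⅕ - 1*(-⅕) = -⅘ + ⅕ = -⅗ ≈ -0.60000)
l(b, W) = W*b
d(X, A) = -9 - 3*A/5 (d(X, A) = -3*A/5 - 9 = -9 - 3*A/5)
(1/l(-6, 1) + (-27 - 72))*d(10, 5) = (1/(1*(-6)) + (-27 - 72))*(-9 - ⅗*5) = (1/(-6) - 99)*(-9 - 3) = (-⅙ - 99)*(-12) = -595/6*(-12) = 1190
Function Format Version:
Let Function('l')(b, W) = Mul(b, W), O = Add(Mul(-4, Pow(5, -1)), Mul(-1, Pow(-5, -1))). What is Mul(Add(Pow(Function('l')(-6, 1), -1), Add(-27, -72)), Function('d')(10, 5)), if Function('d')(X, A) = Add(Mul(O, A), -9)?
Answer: 1190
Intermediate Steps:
O = Rational(-3, 5) (O = Add(Mul(-4, Rational(1, 5)), Mul(-1, Rational(-1, 5))) = Add(Rational(-4, 5), Rational(1, 5)) = Rational(-3, 5) ≈ -0.60000)
Function('l')(b, W) = Mul(W, b)
Function('d')(X, A) = Add(-9, Mul(Rational(-3, 5), A)) (Function('d')(X, A) = Add(Mul(Rational(-3, 5), A), -9) = Add(-9, Mul(Rational(-3, 5), A)))
Mul(Add(Pow(Function('l')(-6, 1), -1), Add(-27, -72)), Function('d')(10, 5)) = Mul(Add(Pow(Mul(1, -6), -1), Add(-27, -72)), Add(-9, Mul(Rational(-3, 5), 5))) = Mul(Add(Pow(-6, -1), -99), Add(-9, -3)) = Mul(Add(Rational(-1, 6), -99), -12) = Mul(Rational(-595, 6), -12) = 1190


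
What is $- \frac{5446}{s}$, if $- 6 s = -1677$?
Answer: $- \frac{10892}{559} \approx -19.485$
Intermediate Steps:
$s = \frac{559}{2}$ ($s = \left(- \frac{1}{6}\right) \left(-1677\right) = \frac{559}{2} \approx 279.5$)
$- \frac{5446}{s} = - \frac{5446}{\frac{559}{2}} = \left(-5446\right) \frac{2}{559} = - \frac{10892}{559}$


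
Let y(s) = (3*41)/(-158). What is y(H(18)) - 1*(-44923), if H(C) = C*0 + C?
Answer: 7097711/158 ≈ 44922.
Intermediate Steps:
H(C) = C (H(C) = 0 + C = C)
y(s) = -123/158 (y(s) = 123*(-1/158) = -123/158)
y(H(18)) - 1*(-44923) = -123/158 - 1*(-44923) = -123/158 + 44923 = 7097711/158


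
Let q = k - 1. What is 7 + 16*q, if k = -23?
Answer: -377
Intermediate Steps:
q = -24 (q = -23 - 1 = -24)
7 + 16*q = 7 + 16*(-24) = 7 - 384 = -377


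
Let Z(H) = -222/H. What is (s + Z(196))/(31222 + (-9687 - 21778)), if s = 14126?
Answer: -1384237/23814 ≈ -58.127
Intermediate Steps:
(s + Z(196))/(31222 + (-9687 - 21778)) = (14126 - 222/196)/(31222 + (-9687 - 21778)) = (14126 - 222*1/196)/(31222 - 31465) = (14126 - 111/98)/(-243) = (1384237/98)*(-1/243) = -1384237/23814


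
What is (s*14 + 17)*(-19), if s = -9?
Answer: 2071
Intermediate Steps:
(s*14 + 17)*(-19) = (-9*14 + 17)*(-19) = (-126 + 17)*(-19) = -109*(-19) = 2071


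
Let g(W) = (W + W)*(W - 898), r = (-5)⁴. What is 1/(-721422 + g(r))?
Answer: -1/1062672 ≈ -9.4102e-7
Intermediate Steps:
r = 625
g(W) = 2*W*(-898 + W) (g(W) = (2*W)*(-898 + W) = 2*W*(-898 + W))
1/(-721422 + g(r)) = 1/(-721422 + 2*625*(-898 + 625)) = 1/(-721422 + 2*625*(-273)) = 1/(-721422 - 341250) = 1/(-1062672) = -1/1062672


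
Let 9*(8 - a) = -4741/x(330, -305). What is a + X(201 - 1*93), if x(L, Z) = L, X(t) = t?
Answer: 31751/270 ≈ 117.60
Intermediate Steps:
a = 2591/270 (a = 8 - (-4741)/(9*330) = 8 - ⅑*(-431/30) = 8 + 431/270 = 2591/270 ≈ 9.5963)
a + X(201 - 1*93) = 2591/270 + (201 - 1*93) = 2591/270 + (201 - 93) = 2591/270 + 108 = 31751/270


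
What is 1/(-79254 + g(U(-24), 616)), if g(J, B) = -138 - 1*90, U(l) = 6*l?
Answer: -1/79482 ≈ -1.2581e-5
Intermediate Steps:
g(J, B) = -228 (g(J, B) = -138 - 90 = -228)
1/(-79254 + g(U(-24), 616)) = 1/(-79254 - 228) = 1/(-79482) = -1/79482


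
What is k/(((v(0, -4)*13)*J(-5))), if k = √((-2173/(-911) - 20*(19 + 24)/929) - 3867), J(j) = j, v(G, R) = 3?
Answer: -2*I*√692178987389201/165032205 ≈ -0.31884*I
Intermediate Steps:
k = 2*I*√692178987389201/846319 (k = √((-2173*(-1/911) - 20*43*(1/929)) - 3867) = √((2173/911 - 860*1/929) - 3867) = √((2173/911 - 860/929) - 3867) = √(1235257/846319 - 3867) = √(-3271480316/846319) = 2*I*√692178987389201/846319 ≈ 62.173*I)
k/(((v(0, -4)*13)*J(-5))) = (2*I*√692178987389201/846319)/(((3*13)*(-5))) = (2*I*√692178987389201/846319)/((39*(-5))) = (2*I*√692178987389201/846319)/(-195) = (2*I*√692178987389201/846319)*(-1/195) = -2*I*√692178987389201/165032205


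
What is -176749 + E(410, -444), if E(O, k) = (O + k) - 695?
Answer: -177478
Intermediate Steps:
E(O, k) = -695 + O + k
-176749 + E(410, -444) = -176749 + (-695 + 410 - 444) = -176749 - 729 = -177478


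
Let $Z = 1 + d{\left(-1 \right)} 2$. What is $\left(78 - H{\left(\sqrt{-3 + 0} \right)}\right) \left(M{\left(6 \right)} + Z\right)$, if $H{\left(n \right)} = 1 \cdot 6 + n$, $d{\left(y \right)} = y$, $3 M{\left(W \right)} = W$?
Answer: $72 - i \sqrt{3} \approx 72.0 - 1.732 i$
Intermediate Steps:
$M{\left(W \right)} = \frac{W}{3}$
$H{\left(n \right)} = 6 + n$
$Z = -1$ ($Z = 1 - 2 = -1$)
$\left(78 - H{\left(\sqrt{-3 + 0} \right)}\right) \left(M{\left(6 \right)} + Z\right) = \left(78 - \left(6 + \sqrt{-3 + 0}\right)\right) \left(\frac{1}{3} \cdot 6 - 1\right) = \left(78 - \left(6 + \sqrt{-3}\right)\right) \left(2 - 1\right) = \left(78 - \left(6 + i \sqrt{3}\right)\right) 1 = \left(72 - i \sqrt{3}\right) 1 = 72 - i \sqrt{3}$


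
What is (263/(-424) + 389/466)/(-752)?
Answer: -21189/74291584 ≈ -0.00028521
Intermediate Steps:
(263/(-424) + 389/466)/(-752) = (263*(-1/424) + 389*(1/466))*(-1/752) = (-263/424 + 389/466)*(-1/752) = (21189/98792)*(-1/752) = -21189/74291584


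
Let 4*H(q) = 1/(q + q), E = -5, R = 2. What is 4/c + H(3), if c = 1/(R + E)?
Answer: -287/24 ≈ -11.958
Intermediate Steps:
H(q) = 1/(8*q) (H(q) = 1/(4*(q + q)) = 1/(4*((2*q))) = (1/(2*q))/4 = 1/(8*q))
c = -⅓ (c = 1/(2 - 5) = 1/(-3) = -⅓ ≈ -0.33333)
4/c + H(3) = 4/(-⅓) + (⅛)/3 = 4*(-3) + (⅛)*(⅓) = -12 + 1/24 = -287/24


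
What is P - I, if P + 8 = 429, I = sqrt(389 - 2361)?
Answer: 421 - 2*I*sqrt(493) ≈ 421.0 - 44.407*I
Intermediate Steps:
I = 2*I*sqrt(493) (I = sqrt(-1972) = 2*I*sqrt(493) ≈ 44.407*I)
P = 421 (P = -8 + 429 = 421)
P - I = 421 - 2*I*sqrt(493)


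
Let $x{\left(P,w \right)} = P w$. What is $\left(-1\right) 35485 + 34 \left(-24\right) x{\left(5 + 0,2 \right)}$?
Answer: $-43645$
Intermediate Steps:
$\left(-1\right) 35485 + 34 \left(-24\right) x{\left(5 + 0,2 \right)} = \left(-1\right) 35485 + 34 \left(-24\right) \left(5 + 0\right) 2 = -35485 - 816 \cdot 5 \cdot 2 = -35485 - 8160 = -43645$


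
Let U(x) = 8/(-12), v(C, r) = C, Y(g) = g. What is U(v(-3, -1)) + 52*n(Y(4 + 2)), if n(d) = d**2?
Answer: 5614/3 ≈ 1871.3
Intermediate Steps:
U(x) = -2/3 (U(x) = 8*(-1/12) = -2/3)
U(v(-3, -1)) + 52*n(Y(4 + 2)) = -2/3 + 52*(4 + 2)**2 = -2/3 + 52*6**2 = -2/3 + 52*36 = -2/3 + 1872 = 5614/3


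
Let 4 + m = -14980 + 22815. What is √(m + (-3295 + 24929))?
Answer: √29465 ≈ 171.65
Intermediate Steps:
m = 7831 (m = -4 + (-14980 + 22815) = -4 + 7835 = 7831)
√(m + (-3295 + 24929)) = √(7831 + (-3295 + 24929)) = √(7831 + 21634) = √29465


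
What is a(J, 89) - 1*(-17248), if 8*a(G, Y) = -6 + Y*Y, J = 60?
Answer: 145899/8 ≈ 18237.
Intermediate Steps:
a(G, Y) = -3/4 + Y**2/8 (a(G, Y) = (-6 + Y*Y)/8 = (-6 + Y**2)/8 = -3/4 + Y**2/8)
a(J, 89) - 1*(-17248) = (-3/4 + (1/8)*89**2) - 1*(-17248) = (-3/4 + (1/8)*7921) + 17248 = (-3/4 + 7921/8) + 17248 = 7915/8 + 17248 = 145899/8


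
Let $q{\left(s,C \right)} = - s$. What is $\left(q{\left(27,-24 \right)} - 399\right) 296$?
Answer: $-126096$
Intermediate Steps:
$\left(q{\left(27,-24 \right)} - 399\right) 296 = \left(\left(-1\right) 27 - 399\right) 296 = \left(-27 - 399\right) 296 = \left(-426\right) 296 = -126096$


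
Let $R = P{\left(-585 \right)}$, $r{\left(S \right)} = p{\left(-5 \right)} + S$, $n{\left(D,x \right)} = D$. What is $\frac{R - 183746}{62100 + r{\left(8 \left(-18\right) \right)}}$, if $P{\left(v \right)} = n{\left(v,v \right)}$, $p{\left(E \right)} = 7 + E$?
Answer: $- \frac{184331}{61958} \approx -2.9751$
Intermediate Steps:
$P{\left(v \right)} = v$
$r{\left(S \right)} = 2 + S$ ($r{\left(S \right)} = \left(7 - 5\right) + S = 2 + S$)
$R = -585$
$\frac{R - 183746}{62100 + r{\left(8 \left(-18\right) \right)}} = \frac{-585 - 183746}{62100 + \left(2 + 8 \left(-18\right)\right)} = - \frac{184331}{62100 + \left(2 - 144\right)} = - \frac{184331}{62100 - 142} = - \frac{184331}{61958}$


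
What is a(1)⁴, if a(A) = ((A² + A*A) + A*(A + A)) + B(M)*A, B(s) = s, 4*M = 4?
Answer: 625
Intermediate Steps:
M = 1 (M = (¼)*4 = 1)
a(A) = A + 4*A² (a(A) = ((A² + A*A) + A*(A + A)) + 1*A = ((A² + A²) + A*(2*A)) + A = (2*A² + 2*A²) + A = 4*A² + A = A + 4*A²)
a(1)⁴ = (1*(1 + 4*1))⁴ = (1*(1 + 4))⁴ = (1*5)⁴ = 5⁴ = 625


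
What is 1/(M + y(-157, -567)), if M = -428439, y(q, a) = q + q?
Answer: -1/428753 ≈ -2.3323e-6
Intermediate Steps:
y(q, a) = 2*q
1/(M + y(-157, -567)) = 1/(-428439 + 2*(-157)) = 1/(-428439 - 314) = 1/(-428753) = -1/428753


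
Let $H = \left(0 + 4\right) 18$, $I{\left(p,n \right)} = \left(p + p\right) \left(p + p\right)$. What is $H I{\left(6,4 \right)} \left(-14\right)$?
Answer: $-145152$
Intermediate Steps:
$I{\left(p,n \right)} = 4 p^{2}$ ($I{\left(p,n \right)} = 2 p 2 p = 4 p^{2}$)
$H = 72$ ($H = 4 \cdot 18 = 72$)
$H I{\left(6,4 \right)} \left(-14\right) = 72 \cdot 4 \cdot 6^{2} \left(-14\right) = 72 \cdot 4 \cdot 36 \left(-14\right) = 72 \cdot 144 \left(-14\right) = 10368 \left(-14\right) = -145152$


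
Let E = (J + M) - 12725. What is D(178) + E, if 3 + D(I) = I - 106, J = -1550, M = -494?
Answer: -14700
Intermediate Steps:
D(I) = -109 + I (D(I) = -3 + (I - 106) = -3 + (-106 + I) = -109 + I)
E = -14769 (E = (-1550 - 494) - 12725 = -2044 - 12725 = -14769)
D(178) + E = (-109 + 178) - 14769 = 69 - 14769 = -14700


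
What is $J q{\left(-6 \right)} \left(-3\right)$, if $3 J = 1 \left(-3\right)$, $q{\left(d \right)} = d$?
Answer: $-18$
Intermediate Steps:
$J = -1$ ($J = \frac{1 \left(-3\right)}{3} = \frac{1}{3} \left(-3\right) = -1$)
$J q{\left(-6 \right)} \left(-3\right) = \left(-1\right) \left(-6\right) \left(-3\right) = 6 \left(-3\right) = -18$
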